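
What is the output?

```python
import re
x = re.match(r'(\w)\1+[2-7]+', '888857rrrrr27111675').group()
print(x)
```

The backreference `\1` re-matches whatever the first group consumed, character for character.
`re.match` won't scan ahead — the pattern has to work from the very first character.
The match spans [0:6] → '888857'.
Captured: group 1 = '8'.

888857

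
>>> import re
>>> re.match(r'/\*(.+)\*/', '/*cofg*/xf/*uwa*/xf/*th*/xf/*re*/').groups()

('cofg*/xf/*uwa*/xf/*th*/xf/*re',)

The match spans [0:33] → '/*cofg*/xf/*uwa*/xf/*th*/xf/*re*/'.
Captured: group 1 = 'cofg*/xf/*uwa*/xf/*th*/xf/*re'.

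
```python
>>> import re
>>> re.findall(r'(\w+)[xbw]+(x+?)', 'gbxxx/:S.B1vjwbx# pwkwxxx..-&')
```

[('gbx', 'x'), ('B1vjw', 'x'), ('pwkwx', 'x')]

Pattern: one or more of a word character (captured); then one or more of one of [xbw]; then one or more of a literal 'x' (lazy) (captured).
Matches: at [0:5] match 'gbxxx', groups = ('gbx', 'x'); at [9:16] match 'B1vjwbx', groups = ('B1vjw', 'x'); at [18:25] match 'pwkwxxx', groups = ('pwkwx', 'x').
With 2 capturing groups, `findall` returns a 2-tuple per match.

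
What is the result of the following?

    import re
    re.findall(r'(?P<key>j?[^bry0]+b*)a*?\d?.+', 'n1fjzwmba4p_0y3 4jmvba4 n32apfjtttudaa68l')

['n1fjzwmb']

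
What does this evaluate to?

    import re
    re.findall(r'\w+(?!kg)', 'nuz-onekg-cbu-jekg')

['nuz', 'onekg', 'cbu', 'jekg']

Because the assertion is negative and zero-width, positions next to the forbidden text are skipped.
Since nothing is captured, `findall` lists the 4 matched substrings directly.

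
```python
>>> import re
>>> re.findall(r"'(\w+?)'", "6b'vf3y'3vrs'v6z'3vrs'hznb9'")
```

['vf3y', 'v6z', 'hznb9']

Scanning left to right: at [2:8] match "'vf3y'", group 1 = 'vf3y'; at [12:17] match "'v6z'", group 1 = 'v6z'; at [21:28] match "'hznb9'", group 1 = 'hznb9'.
`findall` collects group 1 from each match (3 total).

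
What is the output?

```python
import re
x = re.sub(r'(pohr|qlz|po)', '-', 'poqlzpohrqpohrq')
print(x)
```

The regex engine tests alternatives in the order written; an earlier branch that matches wins even if a later one would match more.
Matches: at [0:2] → 'po'; at [2:5] → 'qlz'; at [5:9] → 'pohr'; at [10:14] → 'pohr'.
`sub` substitutes '-' at each match site.

---q-q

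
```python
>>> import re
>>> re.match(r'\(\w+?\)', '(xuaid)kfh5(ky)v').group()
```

'(xuaid)'

`match` is anchored at position 0; if the pattern doesn't fit there, it returns None.
The match spans [0:7] → '(xuaid)'.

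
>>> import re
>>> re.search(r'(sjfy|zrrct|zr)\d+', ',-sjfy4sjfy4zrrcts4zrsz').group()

Unlike `match`, `search` isn't anchored — it looks for the pattern anywhere in the string.
The match spans [2:7] → 'sjfy4'.
Captured: group 1 = 'sjfy'.

'sjfy4'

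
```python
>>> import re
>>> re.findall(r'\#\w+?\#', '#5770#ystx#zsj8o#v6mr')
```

`findall` yields the raw match text (2 of them) because the pattern has no groups.

['#5770#', '#zsj8o#']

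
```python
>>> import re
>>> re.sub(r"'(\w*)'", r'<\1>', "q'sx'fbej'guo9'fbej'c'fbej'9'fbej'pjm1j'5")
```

Matches: at [1:5] → "'sx'"; at [9:15] → "'guo9'"; at [19:22] → "'c'"; at [26:29] → "'9'"; at [33:40] → "'pjm1j'".
The replacement refers to a captured group, so each match is rewritten using its own captured text.

'q<sx>fbej<guo9>fbej<c>fbej<9>fbej<pjm1j>5'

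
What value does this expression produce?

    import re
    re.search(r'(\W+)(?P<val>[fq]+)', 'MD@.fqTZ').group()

'@.fq'

The match spans [2:6] → '@.fq'.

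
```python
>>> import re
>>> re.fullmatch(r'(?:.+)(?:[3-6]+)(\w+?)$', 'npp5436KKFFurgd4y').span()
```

(0, 17)

The pattern matches one or more of any character (non-capturing group); then one or more of a character in [3-6] (non-capturing group); then one or more of a word character (lazy) (captured); then anchored at the end.
For `fullmatch`, every character of the input must be accounted for by the pattern.
The match spans [0:17] → 'npp5436KKFFurgd4y'.
Captured: group 1 = 'y'.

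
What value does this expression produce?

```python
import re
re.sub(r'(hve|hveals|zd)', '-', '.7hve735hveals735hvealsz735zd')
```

'.7-735-als735-alsz735-'

Alternation isn't longest-match — the leftmost alternative that fits at this position is chosen.
Matches: at [2:5] → 'hve'; at [8:11] → 'hve'; at [17:20] → 'hve'; at [27:29] → 'zd'.
`sub` substitutes '-' at each match site.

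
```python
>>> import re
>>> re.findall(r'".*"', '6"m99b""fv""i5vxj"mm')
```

Scanning left to right: at [1:18] → '"m99b""fv""i5vxj"'.
`findall` yields the raw match text (1 of them) because the pattern has no groups.

['"m99b""fv""i5vxj"']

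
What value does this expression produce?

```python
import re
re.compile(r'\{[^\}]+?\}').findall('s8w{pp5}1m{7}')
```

['{pp5}', '{7}']

With no groups in the pattern, `findall` gives back each whole match — 2 here.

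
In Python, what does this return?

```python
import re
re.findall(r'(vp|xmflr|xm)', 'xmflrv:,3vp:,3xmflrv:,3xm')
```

['xmflr', 'vp', 'xmflr', 'xm']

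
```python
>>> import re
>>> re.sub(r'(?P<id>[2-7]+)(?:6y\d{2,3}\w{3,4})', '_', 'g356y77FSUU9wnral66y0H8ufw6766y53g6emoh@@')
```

'g_9wnral66y0H8ufw_oh@@'

Pattern: one or more of a character in [2-7] (captured as 'id'); then the literal '6y', then 2 to 3 of a digit, then 3 to 4 of a word character (non-capturing group).
`sub` substitutes '_' at each match site.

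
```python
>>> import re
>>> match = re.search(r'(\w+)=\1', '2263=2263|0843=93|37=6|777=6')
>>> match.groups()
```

('2263',)

The match spans [0:9] → '2263=2263'.
Captured: group 1 = '2263'.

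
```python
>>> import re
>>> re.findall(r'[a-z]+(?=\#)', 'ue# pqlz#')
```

The `(?=…)`/`(?<=…)` assertion just peeks at neighbouring text; it doesn't advance the match position.
Walking the string: at [0:2] → 'ue'; at [4:8] → 'pqlz'.
Since nothing is captured, `findall` lists the 2 matched substrings directly.

['ue', 'pqlz']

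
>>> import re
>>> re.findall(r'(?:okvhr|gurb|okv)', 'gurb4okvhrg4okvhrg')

Branches in `(...|...)` are attempted left-to-right; the first branch that allows the whole pattern to succeed is taken.
Walking the string: at [0:4] → 'gurb'; at [5:10] → 'okvhr'; at [12:17] → 'okvhr'.
`findall` yields the raw match text (3 of them) because the pattern has no groups.

['gurb', 'okvhr', 'okvhr']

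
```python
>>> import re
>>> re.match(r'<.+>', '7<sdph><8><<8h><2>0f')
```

None

`match` is anchored at position 0; if the pattern doesn't fit there, it returns None.
Here the pattern fails at index 0, so the call returns None.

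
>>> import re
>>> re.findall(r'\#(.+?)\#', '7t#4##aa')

['4']

Walking the string: at [2:5] match '#4#', group 1 = '4'.
`findall` collects group 1 from the one match (1 total).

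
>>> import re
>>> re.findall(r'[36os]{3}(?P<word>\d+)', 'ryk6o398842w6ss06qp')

['98842', '06']

This matches exactly 3 of one of [36os]; then one or more of a digit (captured as 'word').
Scanning left to right: at [3:11] match '6o398842', group 1 = '98842'; at [12:17] match '6ss06', group 1 = '06'.
`findall` collects group 1 from each match (2 total).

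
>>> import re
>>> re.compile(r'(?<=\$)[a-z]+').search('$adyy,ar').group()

'adyy'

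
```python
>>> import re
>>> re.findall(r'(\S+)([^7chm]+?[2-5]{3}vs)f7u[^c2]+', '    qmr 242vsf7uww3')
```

[('qmr', ' 242vs')]

This matches one or more of a non-whitespace character (captured); then one or more of any character except [7chm] (lazy), then exactly 3 of a character in [2-5], then the literal 'vs' (captured); then the literal 'f7u', then one or more of any character except [c2].
Matches: at [4:19] match 'qmr 242vsf7uww3', groups = ('qmr', ' 242vs').
2 groups means the one result is a tuple of 2 captured strings — 1 here.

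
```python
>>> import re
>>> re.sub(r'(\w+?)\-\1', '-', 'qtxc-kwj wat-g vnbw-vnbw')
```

'qtxc-kwj wat-g -'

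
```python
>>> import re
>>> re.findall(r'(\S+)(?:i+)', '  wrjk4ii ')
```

['wrjk4i']

Pattern: one or more of a non-whitespace character (captured); then one or more of a literal 'i' (non-capturing group).
Matches: at [2:9] match 'wrjk4ii', group 1 = 'wrjk4i'.
With a single group, `findall` returns only what that group captured — 1 item.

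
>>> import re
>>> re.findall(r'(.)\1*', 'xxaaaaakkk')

['x', 'a', 'k']

`\1` has to match the exact text group 1 already captured.
Walking the string: at [0:2] match 'xx', group 1 = 'x'; at [2:7] match 'aaaaa', group 1 = 'a'; at [7:10] match 'kkk', group 1 = 'k'.
Because there's exactly one group, `findall` drops the full match and keeps group 1 from each hit.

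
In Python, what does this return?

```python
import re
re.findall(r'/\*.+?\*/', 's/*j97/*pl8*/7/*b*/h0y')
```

Lazy quantifiers expand one character at a time until the remainder of the pattern can match.
Matches: at [1:13] → '/*j97/*pl8*/'; at [14:19] → '/*b*/'.
`findall` yields the raw match text (2 of them) because the pattern has no groups.

['/*j97/*pl8*/', '/*b*/']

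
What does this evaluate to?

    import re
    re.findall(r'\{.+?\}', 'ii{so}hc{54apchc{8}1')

Lazy quantifiers expand one character at a time until the remainder of the pattern can match.
Scanning left to right: at [2:6] → '{so}'; at [8:19] → '{54apchc{8}'.
Since nothing is captured, `findall` lists the 2 matched substrings directly.

['{so}', '{54apchc{8}']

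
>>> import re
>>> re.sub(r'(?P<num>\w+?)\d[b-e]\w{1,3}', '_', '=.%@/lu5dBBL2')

'=.%@/_2'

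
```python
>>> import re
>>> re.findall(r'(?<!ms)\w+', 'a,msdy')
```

Because the assertion is negative and zero-width, positions next to the forbidden text are skipped.
With no groups in the pattern, `findall` gives back each whole match — 2 here.

['a', 'msdy']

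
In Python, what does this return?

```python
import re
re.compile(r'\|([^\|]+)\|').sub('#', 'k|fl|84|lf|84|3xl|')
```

'k#84#84#'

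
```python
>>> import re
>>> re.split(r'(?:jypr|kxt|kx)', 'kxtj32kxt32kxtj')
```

['', 'j32', '32', 'j']

The regex engine tests alternatives in the order written; an earlier branch that matches wins even if a later one would match more.
Splitting on the pattern gives 4 pieces.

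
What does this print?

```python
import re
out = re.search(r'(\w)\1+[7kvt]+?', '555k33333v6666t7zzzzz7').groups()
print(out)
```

The match spans [0:4] → '555k'.
Captured: group 1 = '5'.

('5',)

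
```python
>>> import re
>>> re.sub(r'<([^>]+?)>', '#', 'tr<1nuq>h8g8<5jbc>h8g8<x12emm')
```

'tr#h8g8#h8g8<x12emm'

Matches: at [2:8] → '<1nuq>'; at [12:18] → '<5jbc>'.
Each match is replaced by '#'.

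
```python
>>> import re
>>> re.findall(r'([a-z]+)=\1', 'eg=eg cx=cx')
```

['eg', 'cx']

After group 1 captures some text, `\1` only succeeds where that same text appears again.
Matches: at [0:5] match 'eg=eg', group 1 = 'eg'; at [6:11] match 'cx=cx', group 1 = 'cx'.
`findall` collects group 1 from each match (2 total).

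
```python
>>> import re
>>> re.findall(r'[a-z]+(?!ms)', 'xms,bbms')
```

['xms', 'bbms']

The negative lookaround is zero-width — it rules out positions where the adjacent text would match, without consuming anything.
Since nothing is captured, `findall` lists the 2 matched substrings directly.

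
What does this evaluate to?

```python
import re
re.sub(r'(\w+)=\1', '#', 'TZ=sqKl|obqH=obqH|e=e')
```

`\1` has to match the exact text group 1 already captured.
Matches: at [8:17] → 'obqH=obqH'; at [18:21] → 'e=e'.
`sub` substitutes '#' at each match site.

'TZ=sqKl|#|#'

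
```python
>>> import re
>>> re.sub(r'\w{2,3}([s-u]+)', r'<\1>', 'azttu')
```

This matches 2 to 3 of a word character; then one or more of a character in [s-u] (captured).
Matches: at [0:5] → 'azttu'.
Each match is replaced using the text its own group 1 captured.

'<tu>'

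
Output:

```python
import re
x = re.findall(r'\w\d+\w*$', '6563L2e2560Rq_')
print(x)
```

Pattern: a word character; then one or more of a digit; then zero or more of a word character; then anchored at the end.
Scanning left to right: at [0:14] → '6563L2e2560Rq_'.
No capturing groups, so `findall` returns the 1 full match string.

['6563L2e2560Rq_']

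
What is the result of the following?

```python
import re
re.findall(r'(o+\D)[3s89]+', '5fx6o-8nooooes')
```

This matches one or more of the literal 'o', then a non-digit (captured); then one or more of one of [3s89].
`findall` collects group 1 from each match (2 total).

['o-', 'ooooe']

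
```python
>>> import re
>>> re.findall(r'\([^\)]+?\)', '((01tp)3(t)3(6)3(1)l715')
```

['((01tp)', '(t)', '(6)', '(1)']

Matches: at [0:7] → '((01tp)'; at [8:11] → '(t)'; at [12:15] → '(6)'; at [16:19] → '(1)'.
No capturing groups, so `findall` returns the 4 full match strings.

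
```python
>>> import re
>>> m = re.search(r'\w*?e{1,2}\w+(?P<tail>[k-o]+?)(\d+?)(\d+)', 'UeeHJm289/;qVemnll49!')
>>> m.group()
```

'UeeHJm289'

The match spans [0:9] → 'UeeHJm289'.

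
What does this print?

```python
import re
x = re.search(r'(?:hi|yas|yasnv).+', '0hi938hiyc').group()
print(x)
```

The match spans [1:10] → 'hi938hiyc'.

hi938hiyc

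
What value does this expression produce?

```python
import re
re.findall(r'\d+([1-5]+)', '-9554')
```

['4']

Pattern: one or more of a digit; then one or more of a character in [1-5] (captured).
Walking the string: at [1:5] match '9554', group 1 = '4'.
With a single group, `findall` returns only what that group captured — 1 item.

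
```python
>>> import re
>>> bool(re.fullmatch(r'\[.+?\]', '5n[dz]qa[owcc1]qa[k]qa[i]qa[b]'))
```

`fullmatch` succeeds only if the pattern covers the string from start to end.
Here the string isn't matched end-to-end, so the call returns None, and `bool(None)` is False.

False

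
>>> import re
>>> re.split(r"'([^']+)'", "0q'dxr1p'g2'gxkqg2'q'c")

['0q', 'dxr1p', 'g2', 'gxkqg2', "q'c"]

Matches to split on: at [2:9] → "'dxr1p'"; at [11:19] → "'gxkqg2'".
With a capturing group present, the delimiter's captured portion is kept in the result list.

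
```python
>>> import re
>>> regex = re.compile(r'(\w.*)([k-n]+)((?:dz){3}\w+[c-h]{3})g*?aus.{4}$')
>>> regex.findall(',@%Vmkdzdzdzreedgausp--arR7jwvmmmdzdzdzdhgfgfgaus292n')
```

[('Vmkdzdzdzreedgausp--arR7jwvmm', 'm', 'dzdzdzdhgfgfg')]

This matches a word character, then zero or more of any character (captured); then one or more of a character in [k-n] (captured); then the literal 'dz' repeated 3 times, then one or more of a word character, then exactly 3 of a character in [c-h] (captured); then zero or more of the literal 'g' (lazy), then the literal 'aus', then exactly 4 of any character; then anchored at the end.
`findall` packs the 3 group values into a tuple for every match.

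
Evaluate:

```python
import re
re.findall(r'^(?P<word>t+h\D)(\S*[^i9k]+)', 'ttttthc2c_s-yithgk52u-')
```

[('ttttthc', '2c_s-yithgk52u-')]

With 2 capturing groups, `findall` returns a 2-tuple per match.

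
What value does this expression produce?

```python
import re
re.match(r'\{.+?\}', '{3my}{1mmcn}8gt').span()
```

(0, 5)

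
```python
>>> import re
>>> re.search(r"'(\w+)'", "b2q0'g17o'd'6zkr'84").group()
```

The match spans [4:10] → "'g17o'".

"'g17o'"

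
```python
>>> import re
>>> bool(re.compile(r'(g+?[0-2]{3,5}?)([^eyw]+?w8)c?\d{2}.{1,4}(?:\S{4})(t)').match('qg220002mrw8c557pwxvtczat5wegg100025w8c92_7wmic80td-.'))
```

False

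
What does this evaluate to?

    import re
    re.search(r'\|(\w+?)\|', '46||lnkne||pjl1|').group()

Unlike `match`, `search` isn't anchored — it looks for the pattern anywhere in the string.
The match spans [3:10] → '|lnkne|'.
Captured: group 1 = 'lnkne'.

'|lnkne|'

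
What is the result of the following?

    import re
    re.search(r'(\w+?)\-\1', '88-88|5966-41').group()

`\1` has to match the exact text group 1 already captured.
The match spans [0:5] → '88-88'.

'88-88'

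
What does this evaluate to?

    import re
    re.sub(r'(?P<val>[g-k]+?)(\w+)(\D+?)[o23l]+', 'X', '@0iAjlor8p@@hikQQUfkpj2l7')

Every occurrence is swapped for 'X'.

'@0X7'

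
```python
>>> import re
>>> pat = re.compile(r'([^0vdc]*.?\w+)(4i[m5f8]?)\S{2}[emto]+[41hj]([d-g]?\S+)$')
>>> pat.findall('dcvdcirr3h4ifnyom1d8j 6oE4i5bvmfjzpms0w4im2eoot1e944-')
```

3 groups means the one result is a tuple of 3 captured strings — 1 here.

[('8j 6oE4i5bvmfjzpms0w', '4im', 'e944-')]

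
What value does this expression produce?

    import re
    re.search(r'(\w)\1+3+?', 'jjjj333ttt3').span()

After group 1 captures some text, `\1` only succeeds where that same text appears again.
`re.search` scans for the first position where the pattern succeeds.
The match spans [0:5] → 'jjjj3'.
Captured: group 1 = 'j'.

(0, 5)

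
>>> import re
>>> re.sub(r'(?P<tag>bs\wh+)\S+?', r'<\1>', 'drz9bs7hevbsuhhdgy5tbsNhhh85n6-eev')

'drz9<bs7h>v<bsuhh>gy5t<bsNhhh>5n6-eev'

The pattern matches the literal 'bs', then a word character, then one or more of a literal 'h' (captured as 'tag'); then one or more of a non-whitespace character (lazy).
A `+?`/`*?`/`{m,n}?` starts at its minimum and grows only as far as needed for what follows to match.
Matches: at [4:9] → 'bs7he'; at [10:16] → 'bsuhhd'; at [20:27] → 'bsNhhh8'.
`\1` in the replacement pulls in group 1's text for each match.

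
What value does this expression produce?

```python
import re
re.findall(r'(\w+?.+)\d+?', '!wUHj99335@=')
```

['wUHj9933']

Pattern: one or more of a word character (lazy), then one or more of any character (captured); then one or more of a digit (lazy).
Because there's exactly one group, `findall` drops the full match and keeps group 1 from the one hit.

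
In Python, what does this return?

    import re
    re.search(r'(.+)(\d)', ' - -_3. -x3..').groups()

Pattern: one or more of any character (captured); then a digit (captured).
`re.search` tries every starting position until one works.
The match spans [0:11] → ' - -_3. -x3'.
Captured: group 1 = ' - -_3. -x', group 2 = '3'.

(' - -_3. -x', '3')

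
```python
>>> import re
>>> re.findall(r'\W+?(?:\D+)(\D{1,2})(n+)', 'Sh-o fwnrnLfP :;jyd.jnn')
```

Pattern: one or more of a non-word character (lazy); then one or more of a non-digit (non-capturing group); then 1 to 2 of a non-digit (captured); then one or more of a literal 'n' (captured).
2 groups means the one result is a tuple of 2 captured strings — 1 here.

[('n', 'n')]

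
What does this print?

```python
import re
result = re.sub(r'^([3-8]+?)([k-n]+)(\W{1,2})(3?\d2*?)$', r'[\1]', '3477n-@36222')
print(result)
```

The pattern matches anchored at the start of the string; then one or more of a character in [3-8] (lazy) (captured); then one or more of a character in [k-n] (captured); then 1 to 2 of a non-word character (captured); then optionally a literal '3', then a digit, then zero or more of the literal '2' (lazy) (captured); then anchored at the end.
Matches: at [0:12] → '3477n-@36222'.
The replacement refers to a captured group, so each match is rewritten using its own captured text.

[3477]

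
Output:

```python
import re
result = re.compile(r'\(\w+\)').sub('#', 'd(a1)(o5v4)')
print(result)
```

d##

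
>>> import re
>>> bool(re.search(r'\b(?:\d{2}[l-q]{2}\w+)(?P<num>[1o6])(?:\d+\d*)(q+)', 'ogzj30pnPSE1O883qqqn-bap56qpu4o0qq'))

This matches a word boundary (`\b`, zero-width); then exactly 2 of a digit, then exactly 2 of a character in [l-q], then one or more of a word character (non-capturing group); then one of [1o6] (captured as 'num'); then one or more of a digit, then zero or more of a digit (non-capturing group); then one or more of a literal 'q' (captured).
`search` walks the string left to right and returns the first match it finds.
Here nothing in the string fits, so the call returns None, and `bool(None)` is False.

False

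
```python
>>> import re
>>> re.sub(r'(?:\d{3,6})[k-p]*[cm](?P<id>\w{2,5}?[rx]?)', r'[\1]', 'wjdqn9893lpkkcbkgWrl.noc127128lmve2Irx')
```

The pattern matches 3 to 6 of a digit (non-capturing group); then zero or more of a character in [k-p], then one of [cm]; then 2 to 5 of a word character (lazy), then optionally one of [rx] (captured as 'id').
`\1` in the replacement pulls in group 1's text for each match.

'wjdqn[bk]gWrl.noc[ve]2Irx'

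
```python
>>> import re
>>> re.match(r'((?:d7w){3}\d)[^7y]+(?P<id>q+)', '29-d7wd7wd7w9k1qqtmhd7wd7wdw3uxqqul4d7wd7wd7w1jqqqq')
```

None

`match` is anchored at position 0; if the pattern doesn't fit there, it returns None.
Here the pattern fails at index 0, so the call returns None.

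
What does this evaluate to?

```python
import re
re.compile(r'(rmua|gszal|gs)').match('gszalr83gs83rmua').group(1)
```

Alternation isn't longest-match — the leftmost alternative that fits at this position is chosen.
With `match`, the pattern is implicitly anchored at the beginning.
The match spans [0:5] → 'gszal'.
Captured: group 1 = 'gszal'.

'gszal'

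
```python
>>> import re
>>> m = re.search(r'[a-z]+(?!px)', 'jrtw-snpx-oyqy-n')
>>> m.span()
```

A negative assertion filters positions out without eating any characters.
Unlike `match`, `search` isn't anchored — it looks for the pattern anywhere in the string.
The match spans [0:4] → 'jrtw'.

(0, 4)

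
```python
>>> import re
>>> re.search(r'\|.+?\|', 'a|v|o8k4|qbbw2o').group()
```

'|v|'

Because the quantifier is non-greedy, it stops expanding at the earliest point where the rest of the pattern can succeed.
Unlike `match`, `search` isn't anchored — it looks for the pattern anywhere in the string.
The match spans [1:4] → '|v|'.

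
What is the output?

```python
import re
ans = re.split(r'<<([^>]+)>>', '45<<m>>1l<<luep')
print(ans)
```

Matches to split on: at [2:7] → '<<m>>'.
`re.split` interleaves the captured-group text with the surrounding fragments.

['45', 'm', '1l<<luep']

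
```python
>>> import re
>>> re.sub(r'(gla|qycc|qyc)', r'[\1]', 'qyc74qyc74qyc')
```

'[qyc]74[qyc]74[qyc]'

`\1` in the replacement pulls in group 1's text for each match.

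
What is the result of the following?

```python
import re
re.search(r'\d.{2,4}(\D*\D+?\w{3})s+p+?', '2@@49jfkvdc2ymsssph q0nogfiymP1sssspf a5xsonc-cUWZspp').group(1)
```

The pattern matches a digit, then 2 to 4 of any character; then zero or more of a non-digit, then one or more of a non-digit (lazy), then exactly 3 of a word character (captured); then one or more of the literal 's', then one or more of the literal 'p' (lazy).
Unlike `match`, `search` isn't anchored — it looks for the pattern anywhere in the string.
The match spans [0:18] → '2@@49jfkvdc2ymsssp'.
Captured: group 1 = 'jfkvdc2ym'.

'jfkvdc2ym'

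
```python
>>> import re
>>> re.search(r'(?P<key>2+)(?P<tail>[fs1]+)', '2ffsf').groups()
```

The match spans [0:5] → '2ffsf'.
Captured: group 1 = '2', group 2 = 'ffsf'.

('2', 'ffsf')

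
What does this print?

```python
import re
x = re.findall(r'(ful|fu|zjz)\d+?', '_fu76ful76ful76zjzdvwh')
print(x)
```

['fu', 'ful', 'ful']

`findall` collects group 1 from each match (3 total).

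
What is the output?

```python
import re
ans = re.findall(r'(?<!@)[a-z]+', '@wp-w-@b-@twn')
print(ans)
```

The negative lookahead/lookbehind blocks any match where the forbidden context is present.
`findall` yields the raw match text (3 of them) because the pattern has no groups.

['p', 'w', 'wn']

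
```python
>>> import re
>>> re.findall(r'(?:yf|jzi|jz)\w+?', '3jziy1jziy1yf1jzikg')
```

['jziy', 'jziy', 'yf1', 'jzik']

Alternation isn't longest-match — the leftmost alternative that fits at this position is chosen.
Scanning left to right: at [1:5] → 'jziy'; at [6:10] → 'jziy'; at [11:14] → 'yf1'; at [14:18] → 'jzik'.
Since nothing is captured, `findall` lists the 4 matched substrings directly.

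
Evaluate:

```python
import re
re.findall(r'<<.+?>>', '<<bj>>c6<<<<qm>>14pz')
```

The `?` after the quantifier makes it lazy — it takes as little as possible before letting the rest of the pattern try.
Matches: at [0:6] → '<<bj>>'; at [8:16] → '<<<<qm>>'.
No capturing groups, so `findall` returns the 2 full match strings.

['<<bj>>', '<<<<qm>>']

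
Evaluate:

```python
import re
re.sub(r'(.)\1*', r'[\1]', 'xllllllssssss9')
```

'[x][l][s][9]'

`\1` is not a pattern — it's the concrete string captured by group 1, re-applied verbatim.
The replacement refers to a captured group, so each match is rewritten using its own captured text.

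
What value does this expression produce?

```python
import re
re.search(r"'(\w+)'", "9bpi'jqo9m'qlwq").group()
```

"'jqo9m'"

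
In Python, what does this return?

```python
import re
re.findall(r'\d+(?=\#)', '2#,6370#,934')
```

Because the assertion is zero-width, the text it checks is not consumed and won't appear in the result.
No capturing groups, so `findall` returns the 2 full match strings.

['2', '6370']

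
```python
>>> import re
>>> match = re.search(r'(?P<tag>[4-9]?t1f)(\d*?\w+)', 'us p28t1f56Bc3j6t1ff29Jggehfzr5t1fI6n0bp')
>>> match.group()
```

The match spans [5:40] → '8t1f56Bc3j6t1ff29Jggehfzr5t1fI6n0bp'.

'8t1f56Bc3j6t1ff29Jggehfzr5t1fI6n0bp'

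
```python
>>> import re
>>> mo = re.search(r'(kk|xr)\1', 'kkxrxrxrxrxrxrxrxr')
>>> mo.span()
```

(2, 6)

After group 1 captures some text, `\1` only succeeds where that same text appears again.
The match spans [2:6] → 'xrxr'.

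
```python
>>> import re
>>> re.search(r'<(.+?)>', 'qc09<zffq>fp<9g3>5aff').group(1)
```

The match spans [4:10] → '<zffq>'.
Captured: group 1 = 'zffq'.

'zffq'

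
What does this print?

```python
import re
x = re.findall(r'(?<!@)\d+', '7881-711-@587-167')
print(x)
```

['7881', '711', '87', '167']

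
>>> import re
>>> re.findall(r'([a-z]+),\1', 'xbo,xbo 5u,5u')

['xbo']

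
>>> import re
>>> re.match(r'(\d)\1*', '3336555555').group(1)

'3'

A backreference is literal: `\1` must see the identical characters the first group matched.
`re.match` only tries the pattern at the start of the string.
The match spans [0:3] → '333'.
Captured: group 1 = '3'.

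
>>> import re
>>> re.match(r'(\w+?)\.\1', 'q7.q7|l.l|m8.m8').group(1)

'q7'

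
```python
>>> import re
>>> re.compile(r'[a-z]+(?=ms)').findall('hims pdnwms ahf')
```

['hi', 'pdnw']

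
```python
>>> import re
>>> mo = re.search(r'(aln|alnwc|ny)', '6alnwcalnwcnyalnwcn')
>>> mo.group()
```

'aln'

Alternation tries branches left to right and keeps the first one that lets the overall match succeed at that position.
`search` walks the string left to right and returns the first match it finds.
The match spans [1:4] → 'aln'.
Captured: group 1 = 'aln'.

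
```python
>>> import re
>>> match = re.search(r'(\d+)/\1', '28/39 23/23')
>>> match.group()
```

'23/23'

The backreference `\1` re-matches whatever the first group consumed, character for character.
The match spans [6:11] → '23/23'.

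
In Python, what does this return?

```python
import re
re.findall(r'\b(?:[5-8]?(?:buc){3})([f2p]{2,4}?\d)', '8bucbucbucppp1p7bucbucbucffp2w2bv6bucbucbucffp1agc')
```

One capturing group, so `findall` returns just the captured substring from the one match — 1 in all.

['ppp1']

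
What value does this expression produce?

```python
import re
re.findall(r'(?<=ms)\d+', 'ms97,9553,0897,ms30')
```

['97', '30']

Because the assertion is zero-width, the text it checks is not consumed and won't appear in the result.
Matches: at [2:4] → '97'; at [17:19] → '30'.
`findall` yields the raw match text (2 of them) because the pattern has no groups.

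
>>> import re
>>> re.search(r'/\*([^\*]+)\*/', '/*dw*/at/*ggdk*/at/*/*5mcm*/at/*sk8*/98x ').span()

(0, 6)

`search` walks the string left to right and returns the first match it finds.
The match spans [0:6] → '/*dw*/'.
Captured: group 1 = 'dw'.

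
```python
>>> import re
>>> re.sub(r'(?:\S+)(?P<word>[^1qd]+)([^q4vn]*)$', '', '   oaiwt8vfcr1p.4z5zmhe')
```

The pattern matches one or more of a non-whitespace character (non-capturing group); then one or more of any character except [1qd] (captured as 'word'); then zero or more of any character except [q4vn] (captured); then anchored at the end.
Matches: at [3:23] → 'oaiwt8vfcr1p.4z5zmhe'.
`sub` substitutes '' at each match site.

'   '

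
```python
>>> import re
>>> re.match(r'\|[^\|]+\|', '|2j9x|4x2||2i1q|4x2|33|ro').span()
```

`match` is anchored at position 0; if the pattern doesn't fit there, it returns None.
The match spans [0:6] → '|2j9x|'.

(0, 6)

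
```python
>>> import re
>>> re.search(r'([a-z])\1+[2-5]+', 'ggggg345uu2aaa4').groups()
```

A backreference is literal: `\1` must see the identical characters the first group matched.
`re.search` tries every starting position until one works.
The match spans [0:8] → 'ggggg345'.
Captured: group 1 = 'g'.

('g',)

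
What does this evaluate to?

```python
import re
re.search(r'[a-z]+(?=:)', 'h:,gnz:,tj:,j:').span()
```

(0, 1)

The `(?=…)`/`(?<=…)` assertion just peeks at neighbouring text; it doesn't advance the match position.
The match spans [0:1] → 'h'.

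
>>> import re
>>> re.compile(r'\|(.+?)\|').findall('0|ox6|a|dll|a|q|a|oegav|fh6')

Lazy quantifiers expand one character at a time until the remainder of the pattern can match.
Scanning left to right: at [1:6] match '|ox6|', group 1 = 'ox6'; at [7:12] match '|dll|', group 1 = 'dll'; at [13:16] match '|q|', group 1 = 'q'; at [17:24] match '|oegav|', group 1 = 'oegav'.
`findall` collects group 1 from each match (4 total).

['ox6', 'dll', 'q', 'oegav']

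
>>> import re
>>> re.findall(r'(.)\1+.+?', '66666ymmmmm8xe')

['6', 'm']

`\1` has to match the exact text group 1 already captured.
Matches: at [0:6] match '66666y', group 1 = '6'; at [6:12] match 'mmmmm8', group 1 = 'm'.
With a single group, `findall` returns only what that group captured — 2 items.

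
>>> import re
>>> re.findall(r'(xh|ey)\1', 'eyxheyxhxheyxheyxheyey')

['xh', 'ey']

`\1` has to match the exact text group 1 already captured.
With a single group, `findall` returns only what that group captured — 2 items.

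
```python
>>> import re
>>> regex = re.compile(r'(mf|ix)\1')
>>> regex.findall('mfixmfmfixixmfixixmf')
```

['mf', 'ix', 'ix']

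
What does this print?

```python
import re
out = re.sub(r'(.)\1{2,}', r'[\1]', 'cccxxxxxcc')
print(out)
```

[c][x]cc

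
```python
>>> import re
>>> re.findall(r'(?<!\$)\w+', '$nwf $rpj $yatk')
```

Because the assertion is negative and zero-width, positions next to the forbidden text are skipped.
Scanning left to right: at [2:4] → 'wf'; at [7:9] → 'pj'; at [12:15] → 'atk'.
Since nothing is captured, `findall` lists the 3 matched substrings directly.

['wf', 'pj', 'atk']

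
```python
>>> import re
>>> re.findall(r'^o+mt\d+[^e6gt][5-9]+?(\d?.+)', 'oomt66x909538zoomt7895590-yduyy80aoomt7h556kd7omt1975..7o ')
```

This matches anchored at the start of the string; then one or more of the literal 'o', then the literal 'mt'; then one or more of a digit, then any character except [e6gt], then one or more of a character in [5-9] (lazy); then optionally a digit, then one or more of any character (captured).
Matches: at [0:58] match 'oomt66x909538zoomt7895590-yduyy80aoomt7h556kd7omt1975..7o ', group 1 = '09538zoomt7895590-yduyy80aoomt7h556kd7omt1975..7o '.
`findall` collects group 1 from the one match (1 total).

['09538zoomt7895590-yduyy80aoomt7h556kd7omt1975..7o ']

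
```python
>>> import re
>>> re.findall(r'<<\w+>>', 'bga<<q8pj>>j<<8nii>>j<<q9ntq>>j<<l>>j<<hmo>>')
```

['<<q8pj>>', '<<8nii>>', '<<q9ntq>>', '<<l>>', '<<hmo>>']

Walking the string: at [3:11] → '<<q8pj>>'; at [12:20] → '<<8nii>>'; at [21:30] → '<<q9ntq>>'; at [31:36] → '<<l>>'; at [37:44] → '<<hmo>>'.
No capturing groups, so `findall` returns the 5 full match strings.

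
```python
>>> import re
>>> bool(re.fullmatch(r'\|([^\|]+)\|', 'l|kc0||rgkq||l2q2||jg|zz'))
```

False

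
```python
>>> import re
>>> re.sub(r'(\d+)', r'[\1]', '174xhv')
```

'[174]xhv'

The pattern matches one or more of a digit (captured).
The replacement refers to a captured group, so each match is rewritten using its own captured text.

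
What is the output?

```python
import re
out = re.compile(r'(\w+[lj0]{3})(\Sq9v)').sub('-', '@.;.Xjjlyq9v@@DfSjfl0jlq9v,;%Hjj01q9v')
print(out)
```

@.;.-@@-,;%-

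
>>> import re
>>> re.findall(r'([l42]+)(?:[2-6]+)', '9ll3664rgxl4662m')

['ll', 'l4']

Pattern: one or more of one of [l42] (captured); then one or more of a character in [2-6] (non-capturing group).
Walking the string: at [1:7] match 'll3664', group 1 = 'll'; at [10:15] match 'l4662', group 1 = 'l4'.
With a single group, `findall` returns only what that group captured — 2 items.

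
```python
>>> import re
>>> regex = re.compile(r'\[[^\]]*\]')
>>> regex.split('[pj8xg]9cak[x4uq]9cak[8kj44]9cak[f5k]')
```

['', '9cak', '9cak', '9cak', '']

Each match becomes a cut point; 5 segments remain.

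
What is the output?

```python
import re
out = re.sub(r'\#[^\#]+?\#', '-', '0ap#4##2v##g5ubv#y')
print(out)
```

0ap---y

Every occurrence is swapped for '-'.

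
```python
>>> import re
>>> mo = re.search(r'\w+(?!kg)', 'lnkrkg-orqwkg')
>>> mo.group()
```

`(?!…)`/`(?<!…)` only lets a position through if the neighbouring text does NOT match; no characters are consumed.
`search` walks the string left to right and returns the first match it finds.
The match spans [0:6] → 'lnkrkg'.

'lnkrkg'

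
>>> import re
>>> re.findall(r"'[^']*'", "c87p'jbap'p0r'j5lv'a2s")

["'jbap'", "'j5lv'"]

With no groups in the pattern, `findall` gives back each whole match — 2 here.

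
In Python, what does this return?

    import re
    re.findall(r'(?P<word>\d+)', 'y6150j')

The pattern matches one or more of a digit (captured as 'word').
`findall` collects group 1 from the one match (1 total).

['6150']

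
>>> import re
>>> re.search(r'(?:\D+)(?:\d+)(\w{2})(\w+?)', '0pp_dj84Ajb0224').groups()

('Aj', 'b')

The match spans [1:11] → 'pp_dj84Ajb'.
Captured: group 1 = 'Aj', group 2 = 'b'.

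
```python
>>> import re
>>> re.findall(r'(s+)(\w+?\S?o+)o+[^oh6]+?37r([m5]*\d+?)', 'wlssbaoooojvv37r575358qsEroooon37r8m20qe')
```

[('ss', 'baooo', '57'), ('s', 'Erooo', '8')]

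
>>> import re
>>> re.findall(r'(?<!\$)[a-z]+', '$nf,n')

['f', 'n']

`(?!…)`/`(?<!…)` only lets a position through if the neighbouring text does NOT match; no characters are consumed.
With no groups in the pattern, `findall` gives back each whole match — 2 here.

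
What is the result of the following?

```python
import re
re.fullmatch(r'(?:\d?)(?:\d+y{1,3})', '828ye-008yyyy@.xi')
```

None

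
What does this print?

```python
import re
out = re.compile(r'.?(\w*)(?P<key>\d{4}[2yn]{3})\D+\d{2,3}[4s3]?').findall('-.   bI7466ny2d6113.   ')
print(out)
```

The pattern matches optionally any character; then zero or more of a word character (captured); then exactly 4 of a digit, then exactly 3 of one of [2yn] (captured as 'key'); then one or more of a non-digit; then 2 to 3 of a digit, then optionally one of [4s3].
Walking the string: at [4:19] match ' bI7466ny2d6113', groups = ('bI', '7466ny2').
2 groups means the one result is a tuple of 2 captured strings — 1 here.

[('bI', '7466ny2')]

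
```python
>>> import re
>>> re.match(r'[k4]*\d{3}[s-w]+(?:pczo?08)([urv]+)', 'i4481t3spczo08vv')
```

`re.match` only tries the pattern at the start of the string.
Here position 0 doesn't satisfy it, so the call returns None.

None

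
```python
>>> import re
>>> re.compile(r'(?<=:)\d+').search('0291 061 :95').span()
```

(10, 12)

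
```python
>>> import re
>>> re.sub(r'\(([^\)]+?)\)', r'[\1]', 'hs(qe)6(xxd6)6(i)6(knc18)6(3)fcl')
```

Matches: at [2:6] → '(qe)'; at [7:13] → '(xxd6)'; at [14:17] → '(i)'; at [18:25] → '(knc18)'; at [26:29] → '(3)'.
Each match is replaced using the text its own group 1 captured.

'hs[qe]6[xxd6]6[i]6[knc18]6[3]fcl'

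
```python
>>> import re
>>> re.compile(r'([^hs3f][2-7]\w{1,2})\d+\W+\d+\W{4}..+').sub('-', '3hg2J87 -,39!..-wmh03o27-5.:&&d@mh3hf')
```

Pattern: any character except [hs3f], then a character in [2-7], then 1 to 2 of a word character (captured); then one or more of a digit; then one or more of a non-word character, then one or more of a digit; then exactly 4 of a non-word character, then any character; then one or more of any character.
Each match is replaced by '-'.

'3h-'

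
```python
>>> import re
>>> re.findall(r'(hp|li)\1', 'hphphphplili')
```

['hp', 'hp', 'li']

A backreference is literal: `\1` must see the identical characters the first group matched.
Walking the string: at [0:4] match 'hphp', group 1 = 'hp'; at [4:8] match 'hphp', group 1 = 'hp'; at [8:12] match 'lili', group 1 = 'li'.
One capturing group, so `findall` returns just the captured substring from each match — 3 in all.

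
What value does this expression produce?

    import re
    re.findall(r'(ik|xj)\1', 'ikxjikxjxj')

A backreference is literal: `\1` must see the identical characters the first group matched.
Matches: at [6:10] match 'xjxj', group 1 = 'xj'.
With a single group, `findall` returns only what that group captured — 1 item.

['xj']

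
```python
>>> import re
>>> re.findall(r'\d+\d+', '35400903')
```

['35400903']

This matches one or more of a digit; then one or more of a digit.
Scanning left to right: at [0:8] → '35400903'.
`findall` yields the raw match text (1 of them) because the pattern has no groups.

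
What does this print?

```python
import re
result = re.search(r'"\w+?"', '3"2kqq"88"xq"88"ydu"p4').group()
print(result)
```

"2kqq"

The match spans [1:7] → '"2kqq"'.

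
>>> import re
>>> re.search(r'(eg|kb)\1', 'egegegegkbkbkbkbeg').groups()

('eg',)

After group 1 captures some text, `\1` only succeeds where that same text appears again.
`re.search` tries every starting position until one works.
The match spans [0:4] → 'egeg'.
Captured: group 1 = 'eg'.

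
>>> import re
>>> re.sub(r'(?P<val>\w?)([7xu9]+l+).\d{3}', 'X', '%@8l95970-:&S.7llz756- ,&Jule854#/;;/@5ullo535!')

'%@8l95970-:&S.X- ,&X#/;;/@X!'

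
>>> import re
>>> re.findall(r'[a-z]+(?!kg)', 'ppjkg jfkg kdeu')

The negative lookaround is zero-width — it rules out positions where the adjacent text would match, without consuming anything.
Matches: at [0:5] → 'ppjkg'; at [6:10] → 'jfkg'; at [11:15] → 'kdeu'.
With no groups in the pattern, `findall` gives back each whole match — 3 here.

['ppjkg', 'jfkg', 'kdeu']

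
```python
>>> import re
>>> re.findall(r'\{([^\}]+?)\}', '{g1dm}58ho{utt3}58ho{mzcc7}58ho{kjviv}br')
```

Matches: at [0:6] match '{g1dm}', group 1 = 'g1dm'; at [10:16] match '{utt3}', group 1 = 'utt3'; at [20:27] match '{mzcc7}', group 1 = 'mzcc7'; at [31:38] match '{kjviv}', group 1 = 'kjviv'.
`findall` collects group 1 from each match (4 total).

['g1dm', 'utt3', 'mzcc7', 'kjviv']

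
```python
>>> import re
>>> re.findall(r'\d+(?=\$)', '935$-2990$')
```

Because the assertion is zero-width, the text it checks is not consumed and won't appear in the result.
Walking the string: at [0:3] → '935'; at [5:9] → '2990'.
`findall` yields the raw match text (2 of them) because the pattern has no groups.

['935', '2990']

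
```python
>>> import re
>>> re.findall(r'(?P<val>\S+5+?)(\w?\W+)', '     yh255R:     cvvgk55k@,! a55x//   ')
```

With 2 capturing groups, `findall` returns a 2-tuple per match.

[('yh255', 'R:     '), ('cvvgk55', 'k@,! '), ('a55', 'x//   ')]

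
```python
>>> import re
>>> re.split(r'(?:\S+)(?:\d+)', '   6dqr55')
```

Pattern: one or more of a non-whitespace character (non-capturing group); then one or more of a digit (non-capturing group).
Matches to split on: at [3:9] → '6dqr55'.
The string is cut at each match, leaving 2 pieces.

['   ', '']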